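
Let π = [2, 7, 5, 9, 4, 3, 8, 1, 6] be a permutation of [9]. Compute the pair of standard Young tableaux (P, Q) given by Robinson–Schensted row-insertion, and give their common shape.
P = [1, 3, 6] / [2, 8] / [4, 9] / [5] / [7];  Q = [1, 2, 4] / [3, 7] / [5, 9] / [6] / [8];  common shape = (3, 2, 2, 1, 1)

Row-insert the values π_1, π_2, … into P one at a time, bumping the leftmost entry strictly greater than the inserted value down to the next row. The recording tableau Q records, in position (i, j), the step at which that cell was added to P.
  Insert 2 (step 1): P = [2];  Q = [1]
  Insert 7 (step 2): P = [2, 7];  Q = [1, 2]
  Insert 5 (step 3): P = [2, 5] / [7];  Q = [1, 2] / [3]
  Insert 9 (step 4): P = [2, 5, 9] / [7];  Q = [1, 2, 4] / [3]
  Insert 4 (step 5): P = [2, 4, 9] / [5] / [7];  Q = [1, 2, 4] / [3] / [5]
  Insert 3 (step 6): P = [2, 3, 9] / [4] / [5] / [7];  Q = [1, 2, 4] / [3] / [5] / [6]
  Insert 8 (step 7): P = [2, 3, 8] / [4, 9] / [5] / [7];  Q = [1, 2, 4] / [3, 7] / [5] / [6]
  Insert 1 (step 8): P = [1, 3, 8] / [2, 9] / [4] / [5] / [7];  Q = [1, 2, 4] / [3, 7] / [5] / [6] / [8]
  Insert 6 (step 9): P = [1, 3, 6] / [2, 8] / [4, 9] / [5] / [7];  Q = [1, 2, 4] / [3, 7] / [5, 9] / [6] / [8]
Final shape: (3, 2, 2, 1, 1).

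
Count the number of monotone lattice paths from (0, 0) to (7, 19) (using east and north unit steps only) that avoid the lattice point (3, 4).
Number of paths = 522140

Total paths from (0, 0) to (7, 19): C(26, 7) = 657800. Paths through (3, 4): (paths (0, 0) → (3, 4)) × (paths (3, 4) → (7, 19)) = C(7, 3) · C(19, 4) = 35 · 3876 = 135660. Avoidance count = 657800 − 135660 = 522140.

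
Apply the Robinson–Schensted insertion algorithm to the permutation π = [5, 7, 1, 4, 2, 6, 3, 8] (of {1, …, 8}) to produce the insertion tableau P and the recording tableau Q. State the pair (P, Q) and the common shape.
P = [1, 2, 3, 8] / [4, 6] / [5, 7];  Q = [1, 2, 6, 8] / [3, 4] / [5, 7];  common shape = (4, 2, 2)

Row-insert the values π_1, π_2, … into P one at a time, bumping the leftmost entry strictly greater than the inserted value down to the next row. The recording tableau Q records, in position (i, j), the step at which that cell was added to P.
  Insert 5 (step 1): P = [5];  Q = [1]
  Insert 7 (step 2): P = [5, 7];  Q = [1, 2]
  Insert 1 (step 3): P = [1, 7] / [5];  Q = [1, 2] / [3]
  Insert 4 (step 4): P = [1, 4] / [5, 7];  Q = [1, 2] / [3, 4]
  Insert 2 (step 5): P = [1, 2] / [4, 7] / [5];  Q = [1, 2] / [3, 4] / [5]
  Insert 6 (step 6): P = [1, 2, 6] / [4, 7] / [5];  Q = [1, 2, 6] / [3, 4] / [5]
  Insert 3 (step 7): P = [1, 2, 3] / [4, 6] / [5, 7];  Q = [1, 2, 6] / [3, 4] / [5, 7]
  Insert 8 (step 8): P = [1, 2, 3, 8] / [4, 6] / [5, 7];  Q = [1, 2, 6, 8] / [3, 4] / [5, 7]
Final shape: (4, 2, 2).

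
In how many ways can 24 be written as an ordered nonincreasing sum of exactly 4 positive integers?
p(24, 4 parts) = 108

Partitions of n into exactly k parts are in bijection with partitions of n − k into at most k parts (subtract 1 from each part). So p(24, exactly 4) = p(20, parts ≤ 4). Computing via the recurrence p(m, j) = p(m, j−1) + p(m−j, j) gives 108.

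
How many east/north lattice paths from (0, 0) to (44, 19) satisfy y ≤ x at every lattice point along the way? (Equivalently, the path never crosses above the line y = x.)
Number of paths = 3542450488534230

By the reflection principle (André's argument), the number of monotone paths to (44, 19) with n ≤ m that never go above y = x is C(63, 44) − C(63, 45) = 6131164307078475 − 2588713818544245 = 3542450488534230.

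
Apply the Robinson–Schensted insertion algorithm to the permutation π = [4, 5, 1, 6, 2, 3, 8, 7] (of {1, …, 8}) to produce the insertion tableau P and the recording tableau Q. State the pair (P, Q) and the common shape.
P = [1, 2, 3, 7] / [4, 5, 6, 8];  Q = [1, 2, 4, 7] / [3, 5, 6, 8];  common shape = (4, 4)

Row-insert the values π_1, π_2, … into P one at a time, bumping the leftmost entry strictly greater than the inserted value down to the next row. The recording tableau Q records, in position (i, j), the step at which that cell was added to P.
  Insert 4 (step 1): P = [4];  Q = [1]
  Insert 5 (step 2): P = [4, 5];  Q = [1, 2]
  Insert 1 (step 3): P = [1, 5] / [4];  Q = [1, 2] / [3]
  Insert 6 (step 4): P = [1, 5, 6] / [4];  Q = [1, 2, 4] / [3]
  Insert 2 (step 5): P = [1, 2, 6] / [4, 5];  Q = [1, 2, 4] / [3, 5]
  Insert 3 (step 6): P = [1, 2, 3] / [4, 5, 6];  Q = [1, 2, 4] / [3, 5, 6]
  Insert 8 (step 7): P = [1, 2, 3, 8] / [4, 5, 6];  Q = [1, 2, 4, 7] / [3, 5, 6]
  Insert 7 (step 8): P = [1, 2, 3, 7] / [4, 5, 6, 8];  Q = [1, 2, 4, 7] / [3, 5, 6, 8]
Final shape: (4, 4).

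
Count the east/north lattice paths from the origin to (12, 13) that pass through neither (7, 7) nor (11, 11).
Number of paths = 2219140

Inclusion–exclusion. Total paths: C(25, 12) = 5200300. Through P₁: C(14, 7)·C(11, 5) = 1585584. Through P₂: C(22, 11)·C(3, 1) = 2116296. Since P₁ is strictly southwest of P₂, a monotone path through both must visit P₁ then P₂; paths through both = C(14, 7)·C(8, 4)·C(3, 1) = 720720. Avoid both = 5200300 − 1585584 − 2116296 + 720720 = 2219140.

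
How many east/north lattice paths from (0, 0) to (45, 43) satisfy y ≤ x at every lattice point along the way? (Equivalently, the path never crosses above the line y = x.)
Number of paths = 1673817734484251380165680

By the reflection principle (André's argument), the number of monotone paths to (45, 43) with n ≤ m that never go above y = x is C(88, 45) − C(88, 46) = 25665205262091854495873760 − 23991387527607603115708080 = 1673817734484251380165680.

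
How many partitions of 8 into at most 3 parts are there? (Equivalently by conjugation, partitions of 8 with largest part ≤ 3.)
p(8, parts ≤ 3) = 10

Partitions of 8 with all parts ≤ 3: 3+3+2, 3+3+1+1, 3+2+2+1, 3+2+1+1+1, 3+1+1+1+1+1, 2+2+2+2, 2+2+2+1+1, 2+2+1+1+1+1, 2+1+1+1+1+1+1, 1+1+1+1+1+1+1+1. Count = 10.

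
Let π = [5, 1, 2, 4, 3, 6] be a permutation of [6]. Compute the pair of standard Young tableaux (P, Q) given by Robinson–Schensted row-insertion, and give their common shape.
P = [1, 2, 3, 6] / [4] / [5];  Q = [1, 3, 4, 6] / [2] / [5];  common shape = (4, 1, 1)

Row-insert the values π_1, π_2, … into P one at a time, bumping the leftmost entry strictly greater than the inserted value down to the next row. The recording tableau Q records, in position (i, j), the step at which that cell was added to P.
  Insert 5 (step 1): P = [5];  Q = [1]
  Insert 1 (step 2): P = [1] / [5];  Q = [1] / [2]
  Insert 2 (step 3): P = [1, 2] / [5];  Q = [1, 3] / [2]
  Insert 4 (step 4): P = [1, 2, 4] / [5];  Q = [1, 3, 4] / [2]
  Insert 3 (step 5): P = [1, 2, 3] / [4] / [5];  Q = [1, 3, 4] / [2] / [5]
  Insert 6 (step 6): P = [1, 2, 3, 6] / [4] / [5];  Q = [1, 3, 4, 6] / [2] / [5]
Final shape: (4, 1, 1).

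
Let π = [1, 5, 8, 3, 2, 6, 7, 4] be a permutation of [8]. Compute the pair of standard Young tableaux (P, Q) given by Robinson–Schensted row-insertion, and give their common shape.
P = [1, 2, 4, 7] / [3, 6] / [5, 8];  Q = [1, 2, 3, 7] / [4, 6] / [5, 8];  common shape = (4, 2, 2)

Row-insert the values π_1, π_2, … into P one at a time, bumping the leftmost entry strictly greater than the inserted value down to the next row. The recording tableau Q records, in position (i, j), the step at which that cell was added to P.
  Insert 1 (step 1): P = [1];  Q = [1]
  Insert 5 (step 2): P = [1, 5];  Q = [1, 2]
  Insert 8 (step 3): P = [1, 5, 8];  Q = [1, 2, 3]
  Insert 3 (step 4): P = [1, 3, 8] / [5];  Q = [1, 2, 3] / [4]
  Insert 2 (step 5): P = [1, 2, 8] / [3] / [5];  Q = [1, 2, 3] / [4] / [5]
  Insert 6 (step 6): P = [1, 2, 6] / [3, 8] / [5];  Q = [1, 2, 3] / [4, 6] / [5]
  Insert 7 (step 7): P = [1, 2, 6, 7] / [3, 8] / [5];  Q = [1, 2, 3, 7] / [4, 6] / [5]
  Insert 4 (step 8): P = [1, 2, 4, 7] / [3, 6] / [5, 8];  Q = [1, 2, 3, 7] / [4, 6] / [5, 8]
Final shape: (4, 2, 2).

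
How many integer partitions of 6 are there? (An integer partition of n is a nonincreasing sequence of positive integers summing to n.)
p(6) = 11

List all partitions of 6: 6, 5+1, 4+2, 4+1+1, 3+3, 3+2+1, 3+1+1+1, 2+2+2, 2+2+1+1, 2+1+1+1+1, 1+1+1+1+1+1. Counting them gives p(6) = 11.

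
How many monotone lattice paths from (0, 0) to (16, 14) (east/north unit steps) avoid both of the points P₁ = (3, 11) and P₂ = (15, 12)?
Number of paths = 93081451

Inclusion–exclusion. Total paths: C(30, 16) = 145422675. Through P₁: C(14, 3)·C(16, 13) = 203840. Through P₂: C(27, 15)·C(3, 1) = 52151580. Since P₁ is strictly southwest of P₂, a monotone path through both must visit P₁ then P₂; paths through both = C(14, 3)·C(13, 12)·C(3, 1) = 14196. Avoid both = 145422675 − 203840 − 52151580 + 14196 = 93081451.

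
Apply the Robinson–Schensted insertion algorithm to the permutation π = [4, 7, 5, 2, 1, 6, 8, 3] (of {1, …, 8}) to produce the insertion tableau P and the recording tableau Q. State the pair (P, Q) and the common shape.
P = [1, 3, 6, 8] / [2, 5] / [4] / [7];  Q = [1, 2, 6, 7] / [3, 8] / [4] / [5];  common shape = (4, 2, 1, 1)

Row-insert the values π_1, π_2, … into P one at a time, bumping the leftmost entry strictly greater than the inserted value down to the next row. The recording tableau Q records, in position (i, j), the step at which that cell was added to P.
  Insert 4 (step 1): P = [4];  Q = [1]
  Insert 7 (step 2): P = [4, 7];  Q = [1, 2]
  Insert 5 (step 3): P = [4, 5] / [7];  Q = [1, 2] / [3]
  Insert 2 (step 4): P = [2, 5] / [4] / [7];  Q = [1, 2] / [3] / [4]
  Insert 1 (step 5): P = [1, 5] / [2] / [4] / [7];  Q = [1, 2] / [3] / [4] / [5]
  Insert 6 (step 6): P = [1, 5, 6] / [2] / [4] / [7];  Q = [1, 2, 6] / [3] / [4] / [5]
  Insert 8 (step 7): P = [1, 5, 6, 8] / [2] / [4] / [7];  Q = [1, 2, 6, 7] / [3] / [4] / [5]
  Insert 3 (step 8): P = [1, 3, 6, 8] / [2, 5] / [4] / [7];  Q = [1, 2, 6, 7] / [3, 8] / [4] / [5]
Final shape: (4, 2, 1, 1).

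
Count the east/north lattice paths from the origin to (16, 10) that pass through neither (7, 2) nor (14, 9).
Number of paths = 2355661

Inclusion–exclusion. Total paths: C(26, 16) = 5311735. Through P₁: C(9, 7)·C(17, 9) = 875160. Through P₂: C(23, 14)·C(3, 2) = 2451570. Since P₁ is strictly southwest of P₂, a monotone path through both must visit P₁ then P₂; paths through both = C(9, 7)·C(14, 7)·C(3, 2) = 370656. Avoid both = 5311735 − 875160 − 2451570 + 370656 = 2355661.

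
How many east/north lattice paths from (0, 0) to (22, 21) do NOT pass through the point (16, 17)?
Number of paths = 807020828760

Total paths from (0, 0) to (22, 21): C(43, 22) = 1052049481860. Paths through (16, 17): (paths (0, 0) → (16, 17)) × (paths (16, 17) → (22, 21)) = C(33, 16) · C(10, 6) = 1166803110 · 210 = 245028653100. Avoidance count = 1052049481860 − 245028653100 = 807020828760.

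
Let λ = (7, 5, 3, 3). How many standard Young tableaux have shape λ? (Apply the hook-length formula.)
# SYT of shape (7, 5, 3, 3) = 3675672

Hook-length formula: f^λ = n! / Π hook(c), product over all cells c of the Young diagram. For λ = (7, 5, 3, 3), n = 18 boxes. Hook lengths by row (left-to-right, top-to-bottom): [10, 9, 8, 5, 4, 2, 1]; [7, 6, 5, 2, 1]; [4, 3, 2]; [3, 2, 1]. Product of hooks = 1741824000. So f^λ = 18! / 1741824000 = 6402373705728000 / 1741824000 = 3675672.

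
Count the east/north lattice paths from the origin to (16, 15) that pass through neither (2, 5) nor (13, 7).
Number of paths = 246833289

Inclusion–exclusion. Total paths: C(31, 16) = 300540195. Through P₁: C(7, 2)·C(24, 14) = 41186376. Through P₂: C(20, 13)·C(11, 3) = 12790800. Since P₁ is strictly southwest of P₂, a monotone path through both must visit P₁ then P₂; paths through both = C(7, 2)·C(13, 11)·C(11, 3) = 270270. Avoid both = 300540195 − 41186376 − 12790800 + 270270 = 246833289.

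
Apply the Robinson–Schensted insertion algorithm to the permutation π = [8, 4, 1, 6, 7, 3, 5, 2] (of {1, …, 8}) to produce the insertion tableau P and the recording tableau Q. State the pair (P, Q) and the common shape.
P = [1, 2, 5] / [3, 6, 7] / [4] / [8];  Q = [1, 4, 5] / [2, 6, 7] / [3] / [8];  common shape = (3, 3, 1, 1)

Row-insert the values π_1, π_2, … into P one at a time, bumping the leftmost entry strictly greater than the inserted value down to the next row. The recording tableau Q records, in position (i, j), the step at which that cell was added to P.
  Insert 8 (step 1): P = [8];  Q = [1]
  Insert 4 (step 2): P = [4] / [8];  Q = [1] / [2]
  Insert 1 (step 3): P = [1] / [4] / [8];  Q = [1] / [2] / [3]
  Insert 6 (step 4): P = [1, 6] / [4] / [8];  Q = [1, 4] / [2] / [3]
  Insert 7 (step 5): P = [1, 6, 7] / [4] / [8];  Q = [1, 4, 5] / [2] / [3]
  Insert 3 (step 6): P = [1, 3, 7] / [4, 6] / [8];  Q = [1, 4, 5] / [2, 6] / [3]
  Insert 5 (step 7): P = [1, 3, 5] / [4, 6, 7] / [8];  Q = [1, 4, 5] / [2, 6, 7] / [3]
  Insert 2 (step 8): P = [1, 2, 5] / [3, 6, 7] / [4] / [8];  Q = [1, 4, 5] / [2, 6, 7] / [3] / [8]
Final shape: (3, 3, 1, 1).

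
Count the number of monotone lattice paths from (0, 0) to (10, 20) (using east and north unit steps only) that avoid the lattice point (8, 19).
Number of paths = 23384790

Total paths from (0, 0) to (10, 20): C(30, 10) = 30045015. Paths through (8, 19): (paths (0, 0) → (8, 19)) × (paths (8, 19) → (10, 20)) = C(27, 8) · C(3, 2) = 2220075 · 3 = 6660225. Avoidance count = 30045015 − 6660225 = 23384790.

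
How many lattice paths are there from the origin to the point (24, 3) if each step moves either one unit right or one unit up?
Number of paths = 2925

A monotone lattice path from (0, 0) to (24, 3) consists of 24 east steps and 3 north steps in some order, so it is determined by which 24 of the 27 steps are east. The count is C(27, 24) = 2925.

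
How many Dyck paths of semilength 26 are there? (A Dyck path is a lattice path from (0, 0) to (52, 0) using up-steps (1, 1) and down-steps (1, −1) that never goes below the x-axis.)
C_26 = 18367353072152

These Dyck paths are counted by the Catalan number C_n = (1/(n + 1)) · C(2n, n). For n = 26: C_26 = (1/27) · C(52, 26) = 495918532948104/27 = 18367353072152.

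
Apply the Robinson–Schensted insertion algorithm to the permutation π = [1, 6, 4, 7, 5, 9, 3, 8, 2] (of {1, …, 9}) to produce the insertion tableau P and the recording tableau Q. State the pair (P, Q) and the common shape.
P = [1, 2, 5, 8] / [3, 7, 9] / [4] / [6];  Q = [1, 2, 4, 6] / [3, 5, 8] / [7] / [9];  common shape = (4, 3, 1, 1)

Row-insert the values π_1, π_2, … into P one at a time, bumping the leftmost entry strictly greater than the inserted value down to the next row. The recording tableau Q records, in position (i, j), the step at which that cell was added to P.
  Insert 1 (step 1): P = [1];  Q = [1]
  Insert 6 (step 2): P = [1, 6];  Q = [1, 2]
  Insert 4 (step 3): P = [1, 4] / [6];  Q = [1, 2] / [3]
  Insert 7 (step 4): P = [1, 4, 7] / [6];  Q = [1, 2, 4] / [3]
  Insert 5 (step 5): P = [1, 4, 5] / [6, 7];  Q = [1, 2, 4] / [3, 5]
  Insert 9 (step 6): P = [1, 4, 5, 9] / [6, 7];  Q = [1, 2, 4, 6] / [3, 5]
  Insert 3 (step 7): P = [1, 3, 5, 9] / [4, 7] / [6];  Q = [1, 2, 4, 6] / [3, 5] / [7]
  Insert 8 (step 8): P = [1, 3, 5, 8] / [4, 7, 9] / [6];  Q = [1, 2, 4, 6] / [3, 5, 8] / [7]
  Insert 2 (step 9): P = [1, 2, 5, 8] / [3, 7, 9] / [4] / [6];  Q = [1, 2, 4, 6] / [3, 5, 8] / [7] / [9]
Final shape: (4, 3, 1, 1).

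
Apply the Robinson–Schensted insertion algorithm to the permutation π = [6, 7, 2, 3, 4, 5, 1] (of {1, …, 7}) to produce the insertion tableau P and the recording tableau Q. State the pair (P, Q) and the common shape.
P = [1, 3, 4, 5] / [2, 7] / [6];  Q = [1, 2, 5, 6] / [3, 4] / [7];  common shape = (4, 2, 1)

Row-insert the values π_1, π_2, … into P one at a time, bumping the leftmost entry strictly greater than the inserted value down to the next row. The recording tableau Q records, in position (i, j), the step at which that cell was added to P.
  Insert 6 (step 1): P = [6];  Q = [1]
  Insert 7 (step 2): P = [6, 7];  Q = [1, 2]
  Insert 2 (step 3): P = [2, 7] / [6];  Q = [1, 2] / [3]
  Insert 3 (step 4): P = [2, 3] / [6, 7];  Q = [1, 2] / [3, 4]
  Insert 4 (step 5): P = [2, 3, 4] / [6, 7];  Q = [1, 2, 5] / [3, 4]
  Insert 5 (step 6): P = [2, 3, 4, 5] / [6, 7];  Q = [1, 2, 5, 6] / [3, 4]
  Insert 1 (step 7): P = [1, 3, 4, 5] / [2, 7] / [6];  Q = [1, 2, 5, 6] / [3, 4] / [7]
Final shape: (4, 2, 1).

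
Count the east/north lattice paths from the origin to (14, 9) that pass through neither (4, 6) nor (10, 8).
Number of paths = 567740

Inclusion–exclusion. Total paths: C(23, 14) = 817190. Through P₁: C(10, 4)·C(13, 10) = 60060. Through P₂: C(18, 10)·C(5, 4) = 218790. Since P₁ is strictly southwest of P₂, a monotone path through both must visit P₁ then P₂; paths through both = C(10, 4)·C(8, 6)·C(5, 4) = 29400. Avoid both = 817190 − 60060 − 218790 + 29400 = 567740.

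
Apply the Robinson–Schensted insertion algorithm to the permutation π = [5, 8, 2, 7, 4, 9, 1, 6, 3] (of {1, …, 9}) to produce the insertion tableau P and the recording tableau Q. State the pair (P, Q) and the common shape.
P = [1, 3, 6] / [2, 4, 9] / [5, 7] / [8];  Q = [1, 2, 6] / [3, 4, 8] / [5, 9] / [7];  common shape = (3, 3, 2, 1)

Row-insert the values π_1, π_2, … into P one at a time, bumping the leftmost entry strictly greater than the inserted value down to the next row. The recording tableau Q records, in position (i, j), the step at which that cell was added to P.
  Insert 5 (step 1): P = [5];  Q = [1]
  Insert 8 (step 2): P = [5, 8];  Q = [1, 2]
  Insert 2 (step 3): P = [2, 8] / [5];  Q = [1, 2] / [3]
  Insert 7 (step 4): P = [2, 7] / [5, 8];  Q = [1, 2] / [3, 4]
  Insert 4 (step 5): P = [2, 4] / [5, 7] / [8];  Q = [1, 2] / [3, 4] / [5]
  Insert 9 (step 6): P = [2, 4, 9] / [5, 7] / [8];  Q = [1, 2, 6] / [3, 4] / [5]
  Insert 1 (step 7): P = [1, 4, 9] / [2, 7] / [5] / [8];  Q = [1, 2, 6] / [3, 4] / [5] / [7]
  Insert 6 (step 8): P = [1, 4, 6] / [2, 7, 9] / [5] / [8];  Q = [1, 2, 6] / [3, 4, 8] / [5] / [7]
  Insert 3 (step 9): P = [1, 3, 6] / [2, 4, 9] / [5, 7] / [8];  Q = [1, 2, 6] / [3, 4, 8] / [5, 9] / [7]
Final shape: (3, 3, 2, 1).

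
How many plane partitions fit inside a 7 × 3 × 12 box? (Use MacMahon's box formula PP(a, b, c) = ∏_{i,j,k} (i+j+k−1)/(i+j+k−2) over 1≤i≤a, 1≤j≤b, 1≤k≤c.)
PP(7, 3, 12) = 1577078895600

Evaluate the triple product over i = 1..7, j = 1..3, k = 1..12. The factors are (2/1) · (3/2) · (4/3) · (5/4) · (6/5) · (7/6) · (8/7) · (9/8) · … (252 factors total). The numerators and denominators telescope so the product is an integer; carrying out the multiplication exactly gives PP(7, 3, 12) = 1577078895600.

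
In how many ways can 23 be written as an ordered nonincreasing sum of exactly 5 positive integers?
p(23, 5 parts) = 141

Partitions of n into exactly k parts are in bijection with partitions of n − k into at most k parts (subtract 1 from each part). So p(23, exactly 5) = p(18, parts ≤ 5). Computing via the recurrence p(m, j) = p(m, j−1) + p(m−j, j) gives 141.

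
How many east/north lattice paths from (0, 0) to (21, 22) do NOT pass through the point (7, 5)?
Number of paths = 842024922060

Total paths from (0, 0) to (21, 22): C(43, 21) = 1052049481860. Paths through (7, 5): (paths (0, 0) → (7, 5)) × (paths (7, 5) → (21, 22)) = C(12, 7) · C(31, 14) = 792 · 265182525 = 210024559800. Avoidance count = 1052049481860 − 210024559800 = 842024922060.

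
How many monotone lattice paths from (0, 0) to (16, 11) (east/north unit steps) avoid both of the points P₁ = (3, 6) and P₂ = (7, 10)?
Number of paths = 12182503

Inclusion–exclusion. Total paths: C(27, 16) = 13037895. Through P₁: C(9, 3)·C(18, 13) = 719712. Through P₂: C(17, 7)·C(10, 9) = 194480. Since P₁ is strictly southwest of P₂, a monotone path through both must visit P₁ then P₂; paths through both = C(9, 3)·C(8, 4)·C(10, 9) = 58800. Avoid both = 13037895 − 719712 − 194480 + 58800 = 12182503.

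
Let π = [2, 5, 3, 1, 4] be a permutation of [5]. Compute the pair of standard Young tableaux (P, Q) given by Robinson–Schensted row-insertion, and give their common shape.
P = [1, 3, 4] / [2] / [5];  Q = [1, 2, 5] / [3] / [4];  common shape = (3, 1, 1)

Row-insert the values π_1, π_2, … into P one at a time, bumping the leftmost entry strictly greater than the inserted value down to the next row. The recording tableau Q records, in position (i, j), the step at which that cell was added to P.
  Insert 2 (step 1): P = [2];  Q = [1]
  Insert 5 (step 2): P = [2, 5];  Q = [1, 2]
  Insert 3 (step 3): P = [2, 3] / [5];  Q = [1, 2] / [3]
  Insert 1 (step 4): P = [1, 3] / [2] / [5];  Q = [1, 2] / [3] / [4]
  Insert 4 (step 5): P = [1, 3, 4] / [2] / [5];  Q = [1, 2, 5] / [3] / [4]
Final shape: (3, 1, 1).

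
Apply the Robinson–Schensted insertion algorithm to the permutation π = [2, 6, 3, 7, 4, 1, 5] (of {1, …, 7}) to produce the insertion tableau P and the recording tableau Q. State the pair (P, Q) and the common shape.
P = [1, 3, 4, 5] / [2, 7] / [6];  Q = [1, 2, 4, 7] / [3, 5] / [6];  common shape = (4, 2, 1)

Row-insert the values π_1, π_2, … into P one at a time, bumping the leftmost entry strictly greater than the inserted value down to the next row. The recording tableau Q records, in position (i, j), the step at which that cell was added to P.
  Insert 2 (step 1): P = [2];  Q = [1]
  Insert 6 (step 2): P = [2, 6];  Q = [1, 2]
  Insert 3 (step 3): P = [2, 3] / [6];  Q = [1, 2] / [3]
  Insert 7 (step 4): P = [2, 3, 7] / [6];  Q = [1, 2, 4] / [3]
  Insert 4 (step 5): P = [2, 3, 4] / [6, 7];  Q = [1, 2, 4] / [3, 5]
  Insert 1 (step 6): P = [1, 3, 4] / [2, 7] / [6];  Q = [1, 2, 4] / [3, 5] / [6]
  Insert 5 (step 7): P = [1, 3, 4, 5] / [2, 7] / [6];  Q = [1, 2, 4, 7] / [3, 5] / [6]
Final shape: (4, 2, 1).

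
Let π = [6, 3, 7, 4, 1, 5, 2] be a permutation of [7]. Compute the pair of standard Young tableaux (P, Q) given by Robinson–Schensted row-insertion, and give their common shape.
P = [1, 2, 5] / [3, 4] / [6, 7];  Q = [1, 3, 6] / [2, 4] / [5, 7];  common shape = (3, 2, 2)

Row-insert the values π_1, π_2, … into P one at a time, bumping the leftmost entry strictly greater than the inserted value down to the next row. The recording tableau Q records, in position (i, j), the step at which that cell was added to P.
  Insert 6 (step 1): P = [6];  Q = [1]
  Insert 3 (step 2): P = [3] / [6];  Q = [1] / [2]
  Insert 7 (step 3): P = [3, 7] / [6];  Q = [1, 3] / [2]
  Insert 4 (step 4): P = [3, 4] / [6, 7];  Q = [1, 3] / [2, 4]
  Insert 1 (step 5): P = [1, 4] / [3, 7] / [6];  Q = [1, 3] / [2, 4] / [5]
  Insert 5 (step 6): P = [1, 4, 5] / [3, 7] / [6];  Q = [1, 3, 6] / [2, 4] / [5]
  Insert 2 (step 7): P = [1, 2, 5] / [3, 4] / [6, 7];  Q = [1, 3, 6] / [2, 4] / [5, 7]
Final shape: (3, 2, 2).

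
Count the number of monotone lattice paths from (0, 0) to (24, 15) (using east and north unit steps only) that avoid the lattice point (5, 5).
Number of paths = 20093278140

Total paths from (0, 0) to (24, 15): C(39, 24) = 25140840660. Paths through (5, 5): (paths (0, 0) → (5, 5)) × (paths (5, 5) → (24, 15)) = C(10, 5) · C(29, 19) = 252 · 20030010 = 5047562520. Avoidance count = 25140840660 − 5047562520 = 20093278140.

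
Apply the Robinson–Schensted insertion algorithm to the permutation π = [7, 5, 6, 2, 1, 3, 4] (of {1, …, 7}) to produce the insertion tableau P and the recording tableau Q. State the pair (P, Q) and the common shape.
P = [1, 3, 4] / [2, 6] / [5] / [7];  Q = [1, 3, 7] / [2, 6] / [4] / [5];  common shape = (3, 2, 1, 1)

Row-insert the values π_1, π_2, … into P one at a time, bumping the leftmost entry strictly greater than the inserted value down to the next row. The recording tableau Q records, in position (i, j), the step at which that cell was added to P.
  Insert 7 (step 1): P = [7];  Q = [1]
  Insert 5 (step 2): P = [5] / [7];  Q = [1] / [2]
  Insert 6 (step 3): P = [5, 6] / [7];  Q = [1, 3] / [2]
  Insert 2 (step 4): P = [2, 6] / [5] / [7];  Q = [1, 3] / [2] / [4]
  Insert 1 (step 5): P = [1, 6] / [2] / [5] / [7];  Q = [1, 3] / [2] / [4] / [5]
  Insert 3 (step 6): P = [1, 3] / [2, 6] / [5] / [7];  Q = [1, 3] / [2, 6] / [4] / [5]
  Insert 4 (step 7): P = [1, 3, 4] / [2, 6] / [5] / [7];  Q = [1, 3, 7] / [2, 6] / [4] / [5]
Final shape: (3, 2, 1, 1).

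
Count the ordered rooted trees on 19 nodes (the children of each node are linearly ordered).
C_18 = 477638700

These ordered rooted trees are counted by the Catalan number C_n = (1/(n + 1)) · C(2n, n). For n = 18: C_18 = (1/19) · C(36, 18) = 9075135300/19 = 477638700.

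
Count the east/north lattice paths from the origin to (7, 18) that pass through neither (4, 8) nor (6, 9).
Number of paths = 303930

Inclusion–exclusion. Total paths: C(25, 7) = 480700. Through P₁: C(12, 4)·C(13, 3) = 141570. Through P₂: C(15, 6)·C(10, 1) = 50050. Since P₁ is strictly southwest of P₂, a monotone path through both must visit P₁ then P₂; paths through both = C(12, 4)·C(3, 2)·C(10, 1) = 14850. Avoid both = 480700 − 141570 − 50050 + 14850 = 303930.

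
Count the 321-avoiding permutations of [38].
C_38 = 176733862787006701400

These 321-avoiding permutations are counted by the Catalan number C_n = (1/(n + 1)) · C(2n, n). For n = 38: C_38 = (1/39) · C(76, 38) = 6892620648693261354600/39 = 176733862787006701400.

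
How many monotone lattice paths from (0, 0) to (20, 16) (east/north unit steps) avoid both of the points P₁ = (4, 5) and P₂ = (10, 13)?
Number of paths = 5446110572

Inclusion–exclusion. Total paths: C(36, 20) = 7307872110. Through P₁: C(9, 4)·C(27, 16) = 1642774770. Through P₂: C(23, 10)·C(13, 10) = 327202876. Since P₁ is strictly southwest of P₂, a monotone path through both must visit P₁ then P₂; paths through both = C(9, 4)·C(14, 6)·C(13, 10) = 108216108. Avoid both = 7307872110 − 1642774770 − 327202876 + 108216108 = 5446110572.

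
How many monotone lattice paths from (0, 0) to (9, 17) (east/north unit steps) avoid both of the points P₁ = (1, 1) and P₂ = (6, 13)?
Number of paths = 1137148

Inclusion–exclusion. Total paths: C(26, 9) = 3124550. Through P₁: C(2, 1)·C(24, 8) = 1470942. Through P₂: C(19, 6)·C(7, 3) = 949620. Since P₁ is strictly southwest of P₂, a monotone path through both must visit P₁ then P₂; paths through both = C(2, 1)·C(17, 5)·C(7, 3) = 433160. Avoid both = 3124550 − 1470942 − 949620 + 433160 = 1137148.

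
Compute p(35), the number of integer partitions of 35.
p(35) = 14883

Compute p(n) via the recurrence p(n, m) = p(n, m−1) + p(n−m, m), where p(n, m) counts partitions of n with all parts ≤ m and p(n) = p(n, n). The base cases are p(0, m) = 1 and p(n, 0) = 0 for n > 0. Filling the table yields p(35) = 14883. (Euler's pentagonal recurrence is an alternative.)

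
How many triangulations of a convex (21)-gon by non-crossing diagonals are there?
C_19 = 1767263190

These polygon triangulations are counted by the Catalan number C_n = (1/(n + 1)) · C(2n, n). For n = 19: C_19 = (1/20) · C(38, 19) = 35345263800/20 = 1767263190.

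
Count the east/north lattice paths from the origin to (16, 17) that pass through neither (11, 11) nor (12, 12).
Number of paths = 677938734

Inclusion–exclusion. Total paths: C(33, 16) = 1166803110. Through P₁: C(22, 11)·C(11, 5) = 325909584. Through P₂: C(24, 12)·C(9, 4) = 340723656. Since P₁ is strictly southwest of P₂, a monotone path through both must visit P₁ then P₂; paths through both = C(22, 11)·C(2, 1)·C(9, 4) = 177768864. Avoid both = 1166803110 − 325909584 − 340723656 + 177768864 = 677938734.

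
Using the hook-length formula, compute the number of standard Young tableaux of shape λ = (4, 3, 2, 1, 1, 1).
# SYT of shape (4, 3, 2, 1, 1, 1) = 5632

Hook-length formula: f^λ = n! / Π hook(c), product over all cells c of the Young diagram. For λ = (4, 3, 2, 1, 1, 1), n = 12 boxes. Hook lengths by row (left-to-right, top-to-bottom): [9, 5, 3, 1]; [7, 3, 1]; [5, 1]; [3]; [2]; [1]. Product of hooks = 85050. So f^λ = 12! / 85050 = 479001600 / 85050 = 5632.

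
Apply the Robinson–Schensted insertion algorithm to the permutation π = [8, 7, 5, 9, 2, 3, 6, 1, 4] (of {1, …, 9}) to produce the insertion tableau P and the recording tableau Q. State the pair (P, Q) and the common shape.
P = [1, 3, 4] / [2, 6] / [5, 9] / [7] / [8];  Q = [1, 4, 7] / [2, 6] / [3, 9] / [5] / [8];  common shape = (3, 2, 2, 1, 1)

Row-insert the values π_1, π_2, … into P one at a time, bumping the leftmost entry strictly greater than the inserted value down to the next row. The recording tableau Q records, in position (i, j), the step at which that cell was added to P.
  Insert 8 (step 1): P = [8];  Q = [1]
  Insert 7 (step 2): P = [7] / [8];  Q = [1] / [2]
  Insert 5 (step 3): P = [5] / [7] / [8];  Q = [1] / [2] / [3]
  Insert 9 (step 4): P = [5, 9] / [7] / [8];  Q = [1, 4] / [2] / [3]
  Insert 2 (step 5): P = [2, 9] / [5] / [7] / [8];  Q = [1, 4] / [2] / [3] / [5]
  Insert 3 (step 6): P = [2, 3] / [5, 9] / [7] / [8];  Q = [1, 4] / [2, 6] / [3] / [5]
  Insert 6 (step 7): P = [2, 3, 6] / [5, 9] / [7] / [8];  Q = [1, 4, 7] / [2, 6] / [3] / [5]
  Insert 1 (step 8): P = [1, 3, 6] / [2, 9] / [5] / [7] / [8];  Q = [1, 4, 7] / [2, 6] / [3] / [5] / [8]
  Insert 4 (step 9): P = [1, 3, 4] / [2, 6] / [5, 9] / [7] / [8];  Q = [1, 4, 7] / [2, 6] / [3, 9] / [5] / [8]
Final shape: (3, 2, 2, 1, 1).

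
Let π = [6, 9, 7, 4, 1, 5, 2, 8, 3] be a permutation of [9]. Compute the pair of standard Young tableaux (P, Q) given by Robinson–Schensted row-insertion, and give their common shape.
P = [1, 2, 3] / [4, 5, 8] / [6, 7] / [9];  Q = [1, 2, 8] / [3, 6, 9] / [4, 7] / [5];  common shape = (3, 3, 2, 1)

Row-insert the values π_1, π_2, … into P one at a time, bumping the leftmost entry strictly greater than the inserted value down to the next row. The recording tableau Q records, in position (i, j), the step at which that cell was added to P.
  Insert 6 (step 1): P = [6];  Q = [1]
  Insert 9 (step 2): P = [6, 9];  Q = [1, 2]
  Insert 7 (step 3): P = [6, 7] / [9];  Q = [1, 2] / [3]
  Insert 4 (step 4): P = [4, 7] / [6] / [9];  Q = [1, 2] / [3] / [4]
  Insert 1 (step 5): P = [1, 7] / [4] / [6] / [9];  Q = [1, 2] / [3] / [4] / [5]
  Insert 5 (step 6): P = [1, 5] / [4, 7] / [6] / [9];  Q = [1, 2] / [3, 6] / [4] / [5]
  Insert 2 (step 7): P = [1, 2] / [4, 5] / [6, 7] / [9];  Q = [1, 2] / [3, 6] / [4, 7] / [5]
  Insert 8 (step 8): P = [1, 2, 8] / [4, 5] / [6, 7] / [9];  Q = [1, 2, 8] / [3, 6] / [4, 7] / [5]
  Insert 3 (step 9): P = [1, 2, 3] / [4, 5, 8] / [6, 7] / [9];  Q = [1, 2, 8] / [3, 6, 9] / [4, 7] / [5]
Final shape: (3, 3, 2, 1).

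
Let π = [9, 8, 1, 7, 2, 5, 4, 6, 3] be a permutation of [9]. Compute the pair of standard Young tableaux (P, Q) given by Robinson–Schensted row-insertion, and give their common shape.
P = [1, 2, 3, 6] / [4] / [5] / [7] / [8] / [9];  Q = [1, 4, 6, 8] / [2] / [3] / [5] / [7] / [9];  common shape = (4, 1, 1, 1, 1, 1)

Row-insert the values π_1, π_2, … into P one at a time, bumping the leftmost entry strictly greater than the inserted value down to the next row. The recording tableau Q records, in position (i, j), the step at which that cell was added to P.
  Insert 9 (step 1): P = [9];  Q = [1]
  Insert 8 (step 2): P = [8] / [9];  Q = [1] / [2]
  Insert 1 (step 3): P = [1] / [8] / [9];  Q = [1] / [2] / [3]
  Insert 7 (step 4): P = [1, 7] / [8] / [9];  Q = [1, 4] / [2] / [3]
  Insert 2 (step 5): P = [1, 2] / [7] / [8] / [9];  Q = [1, 4] / [2] / [3] / [5]
  Insert 5 (step 6): P = [1, 2, 5] / [7] / [8] / [9];  Q = [1, 4, 6] / [2] / [3] / [5]
  Insert 4 (step 7): P = [1, 2, 4] / [5] / [7] / [8] / [9];  Q = [1, 4, 6] / [2] / [3] / [5] / [7]
  Insert 6 (step 8): P = [1, 2, 4, 6] / [5] / [7] / [8] / [9];  Q = [1, 4, 6, 8] / [2] / [3] / [5] / [7]
  Insert 3 (step 9): P = [1, 2, 3, 6] / [4] / [5] / [7] / [8] / [9];  Q = [1, 4, 6, 8] / [2] / [3] / [5] / [7] / [9]
Final shape: (4, 1, 1, 1, 1, 1).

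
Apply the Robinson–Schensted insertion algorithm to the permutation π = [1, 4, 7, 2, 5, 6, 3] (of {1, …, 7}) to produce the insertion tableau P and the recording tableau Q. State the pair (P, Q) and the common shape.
P = [1, 2, 3, 6] / [4, 5] / [7];  Q = [1, 2, 3, 6] / [4, 5] / [7];  common shape = (4, 2, 1)

Row-insert the values π_1, π_2, … into P one at a time, bumping the leftmost entry strictly greater than the inserted value down to the next row. The recording tableau Q records, in position (i, j), the step at which that cell was added to P.
  Insert 1 (step 1): P = [1];  Q = [1]
  Insert 4 (step 2): P = [1, 4];  Q = [1, 2]
  Insert 7 (step 3): P = [1, 4, 7];  Q = [1, 2, 3]
  Insert 2 (step 4): P = [1, 2, 7] / [4];  Q = [1, 2, 3] / [4]
  Insert 5 (step 5): P = [1, 2, 5] / [4, 7];  Q = [1, 2, 3] / [4, 5]
  Insert 6 (step 6): P = [1, 2, 5, 6] / [4, 7];  Q = [1, 2, 3, 6] / [4, 5]
  Insert 3 (step 7): P = [1, 2, 3, 6] / [4, 5] / [7];  Q = [1, 2, 3, 6] / [4, 5] / [7]
Final shape: (4, 2, 1).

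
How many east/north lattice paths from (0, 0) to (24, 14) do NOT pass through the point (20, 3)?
Number of paths = 9667136685

Total paths from (0, 0) to (24, 14): C(38, 24) = 9669554100. Paths through (20, 3): (paths (0, 0) → (20, 3)) × (paths (20, 3) → (24, 14)) = C(23, 20) · C(15, 4) = 1771 · 1365 = 2417415. Avoidance count = 9669554100 − 2417415 = 9667136685.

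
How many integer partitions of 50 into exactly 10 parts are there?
p(50, 10 parts) = 16928

Partitions of n into exactly k parts are in bijection with partitions of n − k into at most k parts (subtract 1 from each part). So p(50, exactly 10) = p(40, parts ≤ 10). Computing via the recurrence p(m, j) = p(m, j−1) + p(m−j, j) gives 16928.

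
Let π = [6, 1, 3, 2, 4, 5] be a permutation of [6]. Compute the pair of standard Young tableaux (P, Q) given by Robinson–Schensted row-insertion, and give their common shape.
P = [1, 2, 4, 5] / [3] / [6];  Q = [1, 3, 5, 6] / [2] / [4];  common shape = (4, 1, 1)

Row-insert the values π_1, π_2, … into P one at a time, bumping the leftmost entry strictly greater than the inserted value down to the next row. The recording tableau Q records, in position (i, j), the step at which that cell was added to P.
  Insert 6 (step 1): P = [6];  Q = [1]
  Insert 1 (step 2): P = [1] / [6];  Q = [1] / [2]
  Insert 3 (step 3): P = [1, 3] / [6];  Q = [1, 3] / [2]
  Insert 2 (step 4): P = [1, 2] / [3] / [6];  Q = [1, 3] / [2] / [4]
  Insert 4 (step 5): P = [1, 2, 4] / [3] / [6];  Q = [1, 3, 5] / [2] / [4]
  Insert 5 (step 6): P = [1, 2, 4, 5] / [3] / [6];  Q = [1, 3, 5, 6] / [2] / [4]
Final shape: (4, 1, 1).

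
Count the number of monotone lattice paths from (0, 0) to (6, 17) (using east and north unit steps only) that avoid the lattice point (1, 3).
Number of paths = 54435

Total paths from (0, 0) to (6, 17): C(23, 6) = 100947. Paths through (1, 3): (paths (0, 0) → (1, 3)) × (paths (1, 3) → (6, 17)) = C(4, 1) · C(19, 5) = 4 · 11628 = 46512. Avoidance count = 100947 − 46512 = 54435.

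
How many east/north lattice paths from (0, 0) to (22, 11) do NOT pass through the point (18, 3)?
Number of paths = 192878370

Total paths from (0, 0) to (22, 11): C(33, 22) = 193536720. Paths through (18, 3): (paths (0, 0) → (18, 3)) × (paths (18, 3) → (22, 11)) = C(21, 18) · C(12, 4) = 1330 · 495 = 658350. Avoidance count = 193536720 − 658350 = 192878370.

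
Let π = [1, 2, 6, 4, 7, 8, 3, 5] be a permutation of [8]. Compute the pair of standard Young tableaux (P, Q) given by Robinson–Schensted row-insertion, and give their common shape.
P = [1, 2, 3, 5, 8] / [4, 7] / [6];  Q = [1, 2, 3, 5, 6] / [4, 8] / [7];  common shape = (5, 2, 1)

Row-insert the values π_1, π_2, … into P one at a time, bumping the leftmost entry strictly greater than the inserted value down to the next row. The recording tableau Q records, in position (i, j), the step at which that cell was added to P.
  Insert 1 (step 1): P = [1];  Q = [1]
  Insert 2 (step 2): P = [1, 2];  Q = [1, 2]
  Insert 6 (step 3): P = [1, 2, 6];  Q = [1, 2, 3]
  Insert 4 (step 4): P = [1, 2, 4] / [6];  Q = [1, 2, 3] / [4]
  Insert 7 (step 5): P = [1, 2, 4, 7] / [6];  Q = [1, 2, 3, 5] / [4]
  Insert 8 (step 6): P = [1, 2, 4, 7, 8] / [6];  Q = [1, 2, 3, 5, 6] / [4]
  Insert 3 (step 7): P = [1, 2, 3, 7, 8] / [4] / [6];  Q = [1, 2, 3, 5, 6] / [4] / [7]
  Insert 5 (step 8): P = [1, 2, 3, 5, 8] / [4, 7] / [6];  Q = [1, 2, 3, 5, 6] / [4, 8] / [7]
Final shape: (5, 2, 1).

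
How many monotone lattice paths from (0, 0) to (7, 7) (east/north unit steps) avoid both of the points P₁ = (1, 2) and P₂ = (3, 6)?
Number of paths = 1851

Inclusion–exclusion. Total paths: C(14, 7) = 3432. Through P₁: C(3, 1)·C(11, 6) = 1386. Through P₂: C(9, 3)·C(5, 4) = 420. Since P₁ is strictly southwest of P₂, a monotone path through both must visit P₁ then P₂; paths through both = C(3, 1)·C(6, 2)·C(5, 4) = 225. Avoid both = 3432 − 1386 − 420 + 225 = 1851.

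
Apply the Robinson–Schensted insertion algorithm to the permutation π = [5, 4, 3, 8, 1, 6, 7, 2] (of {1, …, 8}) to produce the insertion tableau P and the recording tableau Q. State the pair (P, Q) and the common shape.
P = [1, 2, 7] / [3, 6] / [4, 8] / [5];  Q = [1, 4, 7] / [2, 6] / [3, 8] / [5];  common shape = (3, 2, 2, 1)

Row-insert the values π_1, π_2, … into P one at a time, bumping the leftmost entry strictly greater than the inserted value down to the next row. The recording tableau Q records, in position (i, j), the step at which that cell was added to P.
  Insert 5 (step 1): P = [5];  Q = [1]
  Insert 4 (step 2): P = [4] / [5];  Q = [1] / [2]
  Insert 3 (step 3): P = [3] / [4] / [5];  Q = [1] / [2] / [3]
  Insert 8 (step 4): P = [3, 8] / [4] / [5];  Q = [1, 4] / [2] / [3]
  Insert 1 (step 5): P = [1, 8] / [3] / [4] / [5];  Q = [1, 4] / [2] / [3] / [5]
  Insert 6 (step 6): P = [1, 6] / [3, 8] / [4] / [5];  Q = [1, 4] / [2, 6] / [3] / [5]
  Insert 7 (step 7): P = [1, 6, 7] / [3, 8] / [4] / [5];  Q = [1, 4, 7] / [2, 6] / [3] / [5]
  Insert 2 (step 8): P = [1, 2, 7] / [3, 6] / [4, 8] / [5];  Q = [1, 4, 7] / [2, 6] / [3, 8] / [5]
Final shape: (3, 2, 2, 1).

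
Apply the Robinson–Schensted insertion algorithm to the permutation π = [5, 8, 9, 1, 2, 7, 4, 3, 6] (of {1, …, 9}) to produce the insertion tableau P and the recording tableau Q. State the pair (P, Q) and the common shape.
P = [1, 2, 3, 6] / [4, 7, 9] / [5] / [8];  Q = [1, 2, 3, 9] / [4, 5, 6] / [7] / [8];  common shape = (4, 3, 1, 1)

Row-insert the values π_1, π_2, … into P one at a time, bumping the leftmost entry strictly greater than the inserted value down to the next row. The recording tableau Q records, in position (i, j), the step at which that cell was added to P.
  Insert 5 (step 1): P = [5];  Q = [1]
  Insert 8 (step 2): P = [5, 8];  Q = [1, 2]
  Insert 9 (step 3): P = [5, 8, 9];  Q = [1, 2, 3]
  Insert 1 (step 4): P = [1, 8, 9] / [5];  Q = [1, 2, 3] / [4]
  Insert 2 (step 5): P = [1, 2, 9] / [5, 8];  Q = [1, 2, 3] / [4, 5]
  Insert 7 (step 6): P = [1, 2, 7] / [5, 8, 9];  Q = [1, 2, 3] / [4, 5, 6]
  Insert 4 (step 7): P = [1, 2, 4] / [5, 7, 9] / [8];  Q = [1, 2, 3] / [4, 5, 6] / [7]
  Insert 3 (step 8): P = [1, 2, 3] / [4, 7, 9] / [5] / [8];  Q = [1, 2, 3] / [4, 5, 6] / [7] / [8]
  Insert 6 (step 9): P = [1, 2, 3, 6] / [4, 7, 9] / [5] / [8];  Q = [1, 2, 3, 9] / [4, 5, 6] / [7] / [8]
Final shape: (4, 3, 1, 1).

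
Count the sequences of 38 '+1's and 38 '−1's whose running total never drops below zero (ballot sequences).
C_38 = 176733862787006701400

These ballot sequences are counted by the Catalan number C_n = (1/(n + 1)) · C(2n, n). For n = 38: C_38 = (1/39) · C(76, 38) = 6892620648693261354600/39 = 176733862787006701400.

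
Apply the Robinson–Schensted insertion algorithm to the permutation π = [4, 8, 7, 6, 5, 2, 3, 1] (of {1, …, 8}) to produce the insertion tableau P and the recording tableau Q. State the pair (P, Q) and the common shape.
P = [1, 3] / [2, 5] / [4] / [6] / [7] / [8];  Q = [1, 2] / [3, 7] / [4] / [5] / [6] / [8];  common shape = (2, 2, 1, 1, 1, 1)

Row-insert the values π_1, π_2, … into P one at a time, bumping the leftmost entry strictly greater than the inserted value down to the next row. The recording tableau Q records, in position (i, j), the step at which that cell was added to P.
  Insert 4 (step 1): P = [4];  Q = [1]
  Insert 8 (step 2): P = [4, 8];  Q = [1, 2]
  Insert 7 (step 3): P = [4, 7] / [8];  Q = [1, 2] / [3]
  Insert 6 (step 4): P = [4, 6] / [7] / [8];  Q = [1, 2] / [3] / [4]
  Insert 5 (step 5): P = [4, 5] / [6] / [7] / [8];  Q = [1, 2] / [3] / [4] / [5]
  Insert 2 (step 6): P = [2, 5] / [4] / [6] / [7] / [8];  Q = [1, 2] / [3] / [4] / [5] / [6]
  Insert 3 (step 7): P = [2, 3] / [4, 5] / [6] / [7] / [8];  Q = [1, 2] / [3, 7] / [4] / [5] / [6]
  Insert 1 (step 8): P = [1, 3] / [2, 5] / [4] / [6] / [7] / [8];  Q = [1, 2] / [3, 7] / [4] / [5] / [6] / [8]
Final shape: (2, 2, 1, 1, 1, 1).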